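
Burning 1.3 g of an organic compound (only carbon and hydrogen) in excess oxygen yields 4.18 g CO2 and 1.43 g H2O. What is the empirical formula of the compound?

mol C = 4.18 / 44.01 = 0.09498; mass C = 0.09498 × 12.01 = 1.141 g
mol H = 2 × (1.43 / 18.02) = 0.1587; mass H = 0.1587 × 1.008 = 0.1600 g
Ratios (÷ 0.09498): C 1.000, H 1.671
Scaling by 3: C 3.00, H 5.01 → C3H5

C3H5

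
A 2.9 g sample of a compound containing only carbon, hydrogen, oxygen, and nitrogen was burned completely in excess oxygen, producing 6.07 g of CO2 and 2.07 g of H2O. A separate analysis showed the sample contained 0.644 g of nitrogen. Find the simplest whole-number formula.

C6H10N2O

mol C = 6.07 / 44.01 = 0.1379; mass C = 0.1379 × 12.01 = 1.656 g
mol H = 2 × (2.07 / 18.02) = 0.2297; mass H = 0.2297 × 1.008 = 0.2316 g
mol N = 0.644 / 14.01 = 0.04597
mass O = 2.9 − (2.532) = 0.3680 g → mol O = 0.02300
Smallest is O at 0.023 mol; normalising gives C 5.997, H 9.990, N 1.999, O 1.000
Ratio ≈ 6:10:2:1, so the empirical formula is C6H10N2O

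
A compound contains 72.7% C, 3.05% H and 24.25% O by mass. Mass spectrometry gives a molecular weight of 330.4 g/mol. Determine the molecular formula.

C20H10O5

Assume 100 g: 72.7 g C, 3.05 g H, 24.25 g O.
C: 72.7 g ÷ 12.01 g/mol = 6.053 mol
H: 3.05 g ÷ 1.008 g/mol = 3.026 mol
O: 24.25 g ÷ 16.00 g/mol = 1.516 mol
Ratios (÷ 1.516): C 3.994, H 1.996, O 1.000
≈ 4:2:1 → C4H2O
Empirical-formula mass = 66.06 g/mol
n = 330.4 / 66.06 = 5.00 ≈ 5
Molecular formula = (C4H2O)×5 = C20H10O5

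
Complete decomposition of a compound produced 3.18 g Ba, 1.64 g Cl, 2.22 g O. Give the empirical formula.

Ba: 3.18 g ÷ 137.33 g/mol = 0.02316 mol
Cl: 1.64 g ÷ 35.45 g/mol = 0.04626 mol
O: 2.22 g ÷ 16.00 g/mol = 0.1388 mol
Divide by the smallest (0.02316 mol Ba): Ba 1.000, Cl 1.998, O 5.992
Ratio ≈ 1:2:6, so the empirical formula is BaCl2O6

BaCl2O6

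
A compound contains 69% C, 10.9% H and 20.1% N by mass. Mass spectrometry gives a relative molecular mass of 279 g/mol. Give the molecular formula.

Assume 100 g: 69 g C, 10.9 g H, 20.1 g N.
Moles — C: 69 / 12.01 = 5.745 mol; H: 10.9 / 1.008 = 10.81 mol; N: 20.1 / 14.01 = 1.435 mol
Ratios (÷ 1.435): C 4.004, H 7.537, N 1.000
×2: C 8.01, H 15.07, N 2.00 → C8H15N2
Empirical-formula mass = 139.22 g/mol
n = 279 / 139.22 = 2.00 ≈ 2
Molecular formula = (C8H15N2)×2 = C16H30N4

C16H30N4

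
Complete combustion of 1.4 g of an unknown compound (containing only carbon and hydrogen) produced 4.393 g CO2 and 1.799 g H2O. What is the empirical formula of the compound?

mol C = 4.393 / 44.01 = 0.09982; mass C = 0.09982 × 12.01 = 1.199 g
mol H = 2 × (1.799 / 18.02) = 0.1997; mass H = 0.1997 × 1.008 = 0.2013 g
Ratios (÷ 0.09982): C 1.000, H 2.000
≈ 1:2 → CH2

CH2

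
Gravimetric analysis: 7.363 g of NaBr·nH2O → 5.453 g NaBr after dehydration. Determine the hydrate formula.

NaBr·2H2O

Mass of water lost = 7.363 − 5.453 = 1.91 g → 1.91 / 18.02 = 0.106 mol H2O
Molar mass of NaBr = 102.89 g/mol → mol NaBr = 5.453 / 102.89 = 0.053
n = 0.106 / 0.053 = 2.00 ≈ 2 → NaBr·2H2O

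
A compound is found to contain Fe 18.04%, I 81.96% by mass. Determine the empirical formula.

FeI2

Assume 100 g: 18.04 g Fe, 81.96 g I.
Fe: 18.04 g ÷ 55.85 g/mol = 0.323 mol
I: 81.96 g ÷ 126.90 g/mol = 0.6459 mol
Smallest is Fe at 0.323 mol; normalising gives Fe 1.000, I 2.000
Ratio ≈ 1:2, so the empirical formula is FeI2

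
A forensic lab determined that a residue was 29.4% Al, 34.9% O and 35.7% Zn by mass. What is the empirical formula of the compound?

Al2O4Zn

Assume 100 g: 29.4 g Al, 34.9 g O, 35.7 g Zn.
Al: 29.4 g ÷ 26.98 g/mol = 1.09 mol
O: 34.9 g ÷ 16.00 g/mol = 2.181 mol
Zn: 35.7 g ÷ 65.38 g/mol = 0.546 mol
Ratios (÷ 0.546): Al 1.996, O 3.995, Zn 1.000
≈ 2:4:1 → Al2O4Zn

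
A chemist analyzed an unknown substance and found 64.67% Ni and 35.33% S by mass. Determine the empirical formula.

Assume 100 g: 64.67 g Ni, 35.33 g S.
n(Ni) = 64.67/58.69 = 1.102, n(S) = 35.33/32.07 = 1.102
Divide by the smallest (1.102 mol S): Ni 1.000, S 1.000
→ NiS

NiS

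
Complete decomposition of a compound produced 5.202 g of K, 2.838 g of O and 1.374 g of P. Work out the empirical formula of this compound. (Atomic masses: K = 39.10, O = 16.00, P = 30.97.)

K3O4P

n(K) = 5.202/39.10 = 0.133, n(O) = 2.838/16.00 = 0.1774, n(P) = 1.374/30.97 = 0.04437
Divide by the smallest (0.04437 mol P): K 2.999, O 3.998, P 1.000
Ratio ≈ 3:4:1, so the empirical formula is K3O4P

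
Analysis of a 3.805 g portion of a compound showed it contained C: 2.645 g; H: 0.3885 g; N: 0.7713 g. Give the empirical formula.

C4H7N

Moles — C: 2.645 / 12.01 = 0.2202 mol; H: 0.3885 / 1.008 = 0.3854 mol; N: 0.7713 / 14.01 = 0.05505 mol
Ratios (÷ 0.05505): C 4.000, H 7.001, N 1.000
Ratio ≈ 4:7:1, so the empirical formula is C4H7N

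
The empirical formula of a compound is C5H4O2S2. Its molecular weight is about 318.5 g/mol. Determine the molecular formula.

C10H8O4S4

Empirical-formula mass = 160.22 g/mol
n = 318.5 / 160.22 = 1.99 ≈ 2
Molecular formula = (C5H4O2S2)2 = C10H8O4S4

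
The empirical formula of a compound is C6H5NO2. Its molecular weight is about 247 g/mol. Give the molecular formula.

C12H10N2O4

Empirical-formula mass = 123.11 g/mol
n = 247 / 123.11 = 2.01 ≈ 2
Molecular formula = (C6H5NO2)2 = C12H10N2O4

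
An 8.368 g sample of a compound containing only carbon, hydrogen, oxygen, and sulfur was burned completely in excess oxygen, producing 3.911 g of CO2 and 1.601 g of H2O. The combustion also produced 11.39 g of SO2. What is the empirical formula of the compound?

mol C = 3.911 / 44.01 = 0.08887; mass C = 0.08887 × 12.01 = 1.067 g
mol H = 2 × (1.601 / 18.02) = 0.1777; mass H = 0.1777 × 1.008 = 0.1791 g
mol S = 11.39 / 64.07 = 0.1778; mass S = 5.701 g
mass O = 8.368 − (6.948) = 1.420 g → mol O = 0.08877
Smallest is O at 0.08877 mol; normalising gives C 1.001, H 2.002, O 1.000, S 2.003
≈ 1:2:1:2 → CH2OS2

CH2OS2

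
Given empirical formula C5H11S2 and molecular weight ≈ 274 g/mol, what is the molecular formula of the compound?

C10H22S4

Empirical-formula mass = 135.28 g/mol
n = 274 / 135.28 = 2.03 ≈ 2
Molecular formula = (C5H11S2)2 = C10H22S4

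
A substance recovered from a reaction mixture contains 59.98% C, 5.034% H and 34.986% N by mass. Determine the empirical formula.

C2H2N

Assume 100 g: 59.98 g C, 5.034 g H, 34.986 g N.
n(C) = 59.98/12.01 = 4.994, n(H) = 5.034/1.008 = 4.994, n(N) = 34.986/14.01 = 2.497
Divide by the smallest (2.497 mol N): C 2.000, H 2.000, N 1.000
≈ 2:2:1 → C2H2N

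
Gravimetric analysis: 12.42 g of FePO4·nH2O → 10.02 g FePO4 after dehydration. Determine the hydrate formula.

Mass of water lost = 12.42 − 10.02 = 2.4 g → 2.4 / 18.02 = 0.1332 mol H2O
Molar mass of FePO4 = 150.82 g/mol → mol FePO4 = 10.02 / 150.82 = 0.06644
n = 0.1332 / 0.06644 = 2.00 ≈ 2 → FePO4·2H2O

FePO4·2H2O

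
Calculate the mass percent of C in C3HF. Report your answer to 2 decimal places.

Molar mass = 3(12.01) + 1(1.008) + 1(19.00) = 56.038 g/mol
Mass of C per mole = 3 × 12.01 = 36.030 g
% C = 36.030 / 56.038 × 100 = 64.30%

64.30%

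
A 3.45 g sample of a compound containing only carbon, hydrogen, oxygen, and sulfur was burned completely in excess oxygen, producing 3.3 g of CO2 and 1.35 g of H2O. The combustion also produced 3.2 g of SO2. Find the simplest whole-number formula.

C3H6O2S2

mol C = 3.3 / 44.01 = 0.07498; mass C = 0.07498 × 12.01 = 0.9005 g
mol H = 2 × (1.35 / 18.02) = 0.1498; mass H = 0.1498 × 1.008 = 0.1510 g
mol S = 3.2 / 64.07 = 0.04995; mass S = 1.602 g
mass O = 3.45 − (2.653) = 0.7967 g → mol O = 0.04979
Ratios (÷ 0.04979): C 1.506, H 3.009, O 1.000, S 1.003
Multiply by 2: C 3.01, H 6.02, O 2.00, S 2.01 → C3H6O2S2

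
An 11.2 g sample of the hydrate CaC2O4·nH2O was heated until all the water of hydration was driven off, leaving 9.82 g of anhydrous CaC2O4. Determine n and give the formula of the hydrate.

Mass of water lost = 11.2 − 9.82 = 1.38 g → 1.38 / 18.02 = 0.07658 mol H2O
Molar mass of CaC2O4 = 128.10 g/mol → mol CaC2O4 = 9.82 / 128.10 = 0.07666
n = 0.07658 / 0.07666 = 1.00 ≈ 1 → CaC2O4·H2O

CaC2O4·H2O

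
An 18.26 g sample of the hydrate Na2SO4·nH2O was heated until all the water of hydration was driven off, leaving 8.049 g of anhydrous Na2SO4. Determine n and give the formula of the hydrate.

Mass of water lost = 18.26 − 8.049 = 10.21 g → 10.21 / 18.02 = 0.5666 mol H2O
Molar mass of Na2SO4 = 142.05 g/mol → mol Na2SO4 = 8.049 / 142.05 = 0.05666
n = 0.5666 / 0.05666 = 10.00 ≈ 10 → Na2SO4·10H2O

Na2SO4·10H2O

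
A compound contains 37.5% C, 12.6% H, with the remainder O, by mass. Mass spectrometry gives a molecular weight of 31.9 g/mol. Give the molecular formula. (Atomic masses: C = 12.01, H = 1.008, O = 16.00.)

CH4O

Assume 100 g: 37.5 g C, 12.6 g H, 49.9 g O.
C: 37.5 g ÷ 12.01 g/mol = 3.122 mol
H: 12.6 g ÷ 1.008 g/mol = 12.5 mol
O: 49.9 g ÷ 16.00 g/mol = 3.119 mol
Ratios (÷ 3.119): C 1.001, H 4.008, O 1.000
Ratio ≈ 1:4:1, so the empirical formula is CH4O
Empirical-formula mass = 32.04 g/mol
n = 31.9 / 32.04 = 1.00 ≈ 1
Molecular formula = empirical formula = CH4O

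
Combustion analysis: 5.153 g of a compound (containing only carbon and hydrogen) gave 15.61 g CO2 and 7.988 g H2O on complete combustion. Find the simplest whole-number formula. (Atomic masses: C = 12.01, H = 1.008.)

mol C = 15.61 / 44.01 = 0.3547; mass C = 0.3547 × 12.01 = 4.260 g
mol H = 2 × (7.988 / 18.02) = 0.8866; mass H = 0.8866 × 1.008 = 0.8937 g
Ratios (÷ 0.3547): C 1.000, H 2.500
Scaling by 2: C 2.00, H 5.00 → C2H5

C2H5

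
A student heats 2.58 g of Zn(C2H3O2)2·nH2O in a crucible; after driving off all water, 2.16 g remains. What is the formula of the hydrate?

Zn(C2H3O2)2·2H2O

Mass of water lost = 2.58 − 2.16 = 0.42 g → 0.42 / 18.02 = 0.02331 mol H2O
Molar mass of Zn(C2H3O2)2 = 183.47 g/mol → mol Zn(C2H3O2)2 = 2.16 / 183.47 = 0.01177
n = 0.02331 / 0.01177 = 1.98 ≈ 2 → Zn(C2H3O2)2·2H2O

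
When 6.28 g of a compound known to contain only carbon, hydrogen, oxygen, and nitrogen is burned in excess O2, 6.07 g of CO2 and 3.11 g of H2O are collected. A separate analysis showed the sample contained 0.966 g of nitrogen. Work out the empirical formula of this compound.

C2H5NO3

mol C = 6.07 / 44.01 = 0.1379; mass C = 0.1379 × 12.01 = 1.656 g
mol H = 2 × (3.11 / 18.02) = 0.3452; mass H = 0.3452 × 1.008 = 0.3479 g
mol N = 0.966 / 14.01 = 0.06895
mass O = 6.28 − (2.970) = 3.310 g → mol O = 0.2069
Divide by the smallest (0.06895 mol N): C 2.000, H 5.006, N 1.000, O 3.000
Ratio ≈ 2:5:1:3, so the empirical formula is C2H5NO3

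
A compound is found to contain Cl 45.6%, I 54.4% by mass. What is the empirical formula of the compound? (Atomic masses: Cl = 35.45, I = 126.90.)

Assume 100 g: 45.6 g Cl, 54.4 g I.
Moles — Cl: 45.6 / 35.45 = 1.286 mol; I: 54.4 / 126.90 = 0.4287 mol
Smallest is I at 0.4287 mol; normalising gives Cl 3.001, I 1.000
≈ 3:1 → Cl3I

Cl3I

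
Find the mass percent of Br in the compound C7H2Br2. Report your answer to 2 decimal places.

Molar mass = 7(12.01) + 2(1.008) + 2(79.90) = 245.886 g/mol
Mass of Br per mole = 2 × 79.90 = 159.800 g
% Br = 159.800 / 245.886 × 100 = 64.99%

64.99%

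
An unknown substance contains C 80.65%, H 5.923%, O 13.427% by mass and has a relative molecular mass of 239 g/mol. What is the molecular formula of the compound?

Assume 100 g: 80.65 g C, 5.923 g H, 13.427 g O.
Moles — C: 80.65 / 12.01 = 6.715 mol; H: 5.923 / 1.008 = 5.876 mol; O: 13.427 / 16.00 = 0.8392 mol
Smallest is O at 0.8392 mol; normalising gives C 8.002, H 7.002, O 1.000
Ratio ≈ 8:7:1, so the empirical formula is C8H7O
Empirical-formula mass = 119.14 g/mol
n = 239 / 119.14 = 2.01 ≈ 2
Molecular formula = (C8H7O)×2 = C16H14O2

C16H14O2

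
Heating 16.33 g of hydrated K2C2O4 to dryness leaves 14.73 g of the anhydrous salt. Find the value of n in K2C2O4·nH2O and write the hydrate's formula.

K2C2O4·H2O

Mass of water lost = 16.33 − 14.73 = 1.6 g → 1.6 / 18.02 = 0.08879 mol H2O
Molar mass of K2C2O4 = 166.22 g/mol → mol K2C2O4 = 14.73 / 166.22 = 0.08862
n = 0.08879 / 0.08862 = 1.00 ≈ 1 → K2C2O4·H2O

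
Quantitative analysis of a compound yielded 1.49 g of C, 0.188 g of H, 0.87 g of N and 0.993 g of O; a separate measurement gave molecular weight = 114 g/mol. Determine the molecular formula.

n(C) = 1.49/12.01 = 0.1241, n(H) = 0.188/1.008 = 0.1865, n(N) = 0.87/14.01 = 0.0621, n(O) = 0.993/16.00 = 0.06206
Smallest is O at 0.06206 mol; normalising gives C 1.999, H 3.005, N 1.001, O 1.000
≈ 2:3:1:1 → C2H3NO
Empirical-formula mass = 57.05 g/mol
n = 114 / 57.05 = 2.00 ≈ 2
Molecular formula = (C2H3NO)×2 = C4H6N2O2

C4H6N2O2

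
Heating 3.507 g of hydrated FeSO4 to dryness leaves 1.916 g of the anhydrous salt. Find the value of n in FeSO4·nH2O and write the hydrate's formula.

Mass of water lost = 3.507 − 1.916 = 1.591 g → 1.591 / 18.02 = 0.08829 mol H2O
Molar mass of FeSO4 = 151.92 g/mol → mol FeSO4 = 1.916 / 151.92 = 0.01261
n = 0.08829 / 0.01261 = 7.00 ≈ 7 → FeSO4·7H2O

FeSO4·7H2O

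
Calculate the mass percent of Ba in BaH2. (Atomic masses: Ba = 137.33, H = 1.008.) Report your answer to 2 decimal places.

98.55%

Molar mass = 1(137.33) + 2(1.008) = 139.346 g/mol
Mass of Ba per mole = 1 × 137.33 = 137.330 g
% Ba = 137.330 / 139.346 × 100 = 98.55%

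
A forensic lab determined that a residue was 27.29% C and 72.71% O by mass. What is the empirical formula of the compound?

Assume 100 g: 27.29 g C, 72.71 g O.
Moles — C: 27.29 / 12.01 = 2.272 mol; O: 72.71 / 16.00 = 4.544 mol
Ratios (÷ 2.272): C 1.000, O 2.000
Ratio ≈ 1:2, so the empirical formula is CO2

CO2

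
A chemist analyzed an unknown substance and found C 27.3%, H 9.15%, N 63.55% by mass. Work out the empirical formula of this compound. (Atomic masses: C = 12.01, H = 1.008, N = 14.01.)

CH4N2

Assume 100 g: 27.3 g C, 9.15 g H, 63.55 g N.
C: 27.3 g ÷ 12.01 g/mol = 2.273 mol
H: 9.15 g ÷ 1.008 g/mol = 9.077 mol
N: 63.55 g ÷ 14.01 g/mol = 4.536 mol
Smallest is C at 2.273 mol; normalising gives C 1.000, H 3.993, N 1.996
Ratio ≈ 1:4:2, so the empirical formula is CH4N2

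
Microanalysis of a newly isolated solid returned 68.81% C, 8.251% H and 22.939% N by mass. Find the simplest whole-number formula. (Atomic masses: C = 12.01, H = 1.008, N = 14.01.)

Assume 100 g: 68.81 g C, 8.251 g H, 22.939 g N.
C: 68.81 g ÷ 12.01 g/mol = 5.729 mol
H: 8.251 g ÷ 1.008 g/mol = 8.186 mol
N: 22.939 g ÷ 14.01 g/mol = 1.637 mol
Divide by the smallest (1.637 mol N): C 3.499, H 4.999, N 1.000
×2: C 7.00, H 10.00, N 2.00 → C7H10N2

C7H10N2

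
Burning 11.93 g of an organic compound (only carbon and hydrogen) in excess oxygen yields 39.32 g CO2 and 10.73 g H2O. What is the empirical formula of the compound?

mol C = 39.32 / 44.01 = 0.8934; mass C = 0.8934 × 12.01 = 10.73 g
mol H = 2 × (10.73 / 18.02) = 1.191; mass H = 1.191 × 1.008 = 1.200 g
Smallest is C at 0.8934 mol; normalising gives C 1.000, H 1.333
×3: C 3.00, H 4.00 → C3H4

C3H4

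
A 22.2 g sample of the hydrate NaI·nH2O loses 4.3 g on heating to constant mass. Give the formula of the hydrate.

NaI·2H2O

Mass of anhydrous NaI = 22.2 − 4.3 = 17.9 g
mol H2O = 4.3 / 18.02 = 0.2386
Molar mass of NaI = 149.89 g/mol → mol NaI = 17.9 / 149.89 = 0.1194
n = 0.2386 / 0.1194 = 2.00 ≈ 2 → NaI·2H2O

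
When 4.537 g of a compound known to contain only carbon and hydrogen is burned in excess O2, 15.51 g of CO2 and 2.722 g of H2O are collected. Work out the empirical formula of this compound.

mol C = 15.51 / 44.01 = 0.3524; mass C = 0.3524 × 12.01 = 4.233 g
mol H = 2 × (2.722 / 18.02) = 0.3021; mass H = 0.3021 × 1.008 = 0.3045 g
Ratios (÷ 0.3021): C 1.167, H 1.000
×6: C 7.00, H 6.00 → C7H6

C7H6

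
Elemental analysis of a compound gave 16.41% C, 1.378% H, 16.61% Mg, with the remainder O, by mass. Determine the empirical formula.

C2H2MgO6

Assume 100 g: 16.41 g C, 1.378 g H, 16.61 g Mg, 65.602 g O.
n(C) = 16.41/12.01 = 1.366, n(H) = 1.378/1.008 = 1.367, n(Mg) = 16.61/24.31 = 0.6833, n(O) = 65.602/16.00 = 4.1
Smallest is Mg at 0.6833 mol; normalising gives C 2.000, H 2.001, Mg 1.000, O 6.001
Ratio ≈ 2:2:1:6, so the empirical formula is C2H2MgO6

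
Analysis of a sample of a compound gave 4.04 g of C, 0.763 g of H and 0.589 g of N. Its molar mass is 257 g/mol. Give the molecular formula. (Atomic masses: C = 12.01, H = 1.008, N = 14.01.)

C: 4.04 g ÷ 12.01 g/mol = 0.3364 mol
H: 0.763 g ÷ 1.008 g/mol = 0.7569 mol
N: 0.589 g ÷ 14.01 g/mol = 0.04204 mol
Ratios (÷ 0.04204): C 8.001, H 18.005, N 1.000
≈ 8:18:1 → C8H18N
Empirical-formula mass = 128.23 g/mol
n = 257 / 128.23 = 2.00 ≈ 2
Molecular formula = (C8H18N)×2 = C16H36N2

C16H36N2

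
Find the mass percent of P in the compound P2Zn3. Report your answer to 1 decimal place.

Molar mass = 2(30.97) + 3(65.38) = 258.080 g/mol
Mass of P per mole = 2 × 30.97 = 61.940 g
% P = 61.940 / 258.080 × 100 = 24.0%

24.0%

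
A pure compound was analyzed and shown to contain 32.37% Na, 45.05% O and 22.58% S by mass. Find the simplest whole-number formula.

Assume 100 g: 32.37 g Na, 45.05 g O, 22.58 g S.
n(Na) = 32.37/22.99 = 1.408, n(O) = 45.05/16.00 = 2.816, n(S) = 22.58/32.07 = 0.7041
Divide by the smallest (0.7041 mol S): Na 2.000, O 3.999, S 1.000
Ratio ≈ 2:4:1, so the empirical formula is Na2O4S

Na2O4S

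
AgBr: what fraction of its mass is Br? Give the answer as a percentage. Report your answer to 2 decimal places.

42.55%

Molar mass = 1(107.87) + 1(79.90) = 187.770 g/mol
Mass of Br per mole = 1 × 79.90 = 79.900 g
% Br = 79.900 / 187.770 × 100 = 42.55%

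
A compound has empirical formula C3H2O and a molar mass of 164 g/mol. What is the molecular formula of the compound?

C9H6O3

Empirical-formula mass = 54.05 g/mol
n = 164 / 54.05 = 3.03 ≈ 3
Molecular formula = (C3H2O)3 = C9H6O3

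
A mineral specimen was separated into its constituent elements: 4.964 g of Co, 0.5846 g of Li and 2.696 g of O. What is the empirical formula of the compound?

CoLiO2

Moles — Co: 4.964 / 58.93 = 0.08424 mol; Li: 0.5846 / 6.94 = 0.08424 mol; O: 2.696 / 16.00 = 0.1685 mol
Ratios (÷ 0.08424): Co 1.000, Li 1.000, O 2.000
Ratio ≈ 1:1:2, so the empirical formula is CoLiO2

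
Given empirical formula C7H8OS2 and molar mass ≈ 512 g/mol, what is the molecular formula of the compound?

Empirical-formula mass = 172.27 g/mol
n = 512 / 172.27 = 2.97 ≈ 3
Molecular formula = (C7H8OS2)3 = C21H24O3S6

C21H24O3S6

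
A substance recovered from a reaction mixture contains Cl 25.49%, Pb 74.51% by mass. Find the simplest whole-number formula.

Assume 100 g: 25.49 g Cl, 74.51 g Pb.
Moles — Cl: 25.49 / 35.45 = 0.719 mol; Pb: 74.51 / 207.2 = 0.3596 mol
Divide by the smallest (0.3596 mol Pb): Cl 2.000, Pb 1.000
→ Cl2Pb

Cl2Pb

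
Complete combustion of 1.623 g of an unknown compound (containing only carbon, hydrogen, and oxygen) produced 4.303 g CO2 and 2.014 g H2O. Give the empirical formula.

C7H16O

mol C = 4.303 / 44.01 = 0.09777; mass C = 0.09777 × 12.01 = 1.174 g
mol H = 2 × (2.014 / 18.02) = 0.2235; mass H = 0.2235 × 1.008 = 0.2253 g
mass O = 1.623 − (1.400) = 0.2234 g → mol O = 0.01396
Divide by the smallest (0.01396 mol O): C 7.002, H 16.007, O 1.000
Ratio ≈ 7:16:1, so the empirical formula is C7H16O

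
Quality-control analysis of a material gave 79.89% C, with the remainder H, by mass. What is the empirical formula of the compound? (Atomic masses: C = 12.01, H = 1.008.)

CH3

Assume 100 g: 79.89 g C, 20.11 g H.
C: 79.89 g ÷ 12.01 g/mol = 6.652 mol
H: 20.11 g ÷ 1.008 g/mol = 19.95 mol
Ratios (÷ 6.652): C 1.000, H 2.999
→ CH3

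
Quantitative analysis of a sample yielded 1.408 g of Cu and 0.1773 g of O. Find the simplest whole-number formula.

Cu2O

Cu: 1.408 g ÷ 63.55 g/mol = 0.02216 mol
O: 0.1773 g ÷ 16.00 g/mol = 0.01108 mol
Ratios (÷ 0.01108): Cu 1.999, O 1.000
Ratio ≈ 2:1, so the empirical formula is Cu2O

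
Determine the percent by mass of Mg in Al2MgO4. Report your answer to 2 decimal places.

Molar mass = 2(26.98) + 1(24.31) + 4(16.00) = 142.270 g/mol
Mass of Mg per mole = 1 × 24.31 = 24.310 g
% Mg = 24.310 / 142.270 × 100 = 17.09%

17.09%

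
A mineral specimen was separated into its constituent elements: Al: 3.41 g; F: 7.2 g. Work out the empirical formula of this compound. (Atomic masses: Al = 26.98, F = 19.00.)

AlF3

Al: 3.41 g ÷ 26.98 g/mol = 0.1264 mol
F: 7.2 g ÷ 19.00 g/mol = 0.3789 mol
Ratios (÷ 0.1264): Al 1.000, F 2.998
≈ 1:3 → AlF3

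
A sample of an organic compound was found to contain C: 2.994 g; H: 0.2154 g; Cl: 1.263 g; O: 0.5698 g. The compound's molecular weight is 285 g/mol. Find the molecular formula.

C14H12Cl2O2

n(C) = 2.994/12.01 = 0.2493, n(H) = 0.2154/1.008 = 0.2137, n(Cl) = 1.263/35.45 = 0.03563, n(O) = 0.5698/16.00 = 0.03561
Ratios (÷ 0.03561): C 7.000, H 6.000, Cl 1.000, O 1.000
Ratio ≈ 7:6:1:1, so the empirical formula is C7H6ClO
Empirical-formula mass = 141.57 g/mol
n = 285 / 141.57 = 2.01 ≈ 2
Molecular formula = (C7H6ClO)×2 = C14H12Cl2O2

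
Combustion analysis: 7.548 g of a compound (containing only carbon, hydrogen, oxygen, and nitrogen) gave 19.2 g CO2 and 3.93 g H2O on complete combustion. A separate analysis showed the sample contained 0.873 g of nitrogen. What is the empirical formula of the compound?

mol C = 19.2 / 44.01 = 0.4363; mass C = 0.4363 × 12.01 = 5.240 g
mol H = 2 × (3.93 / 18.02) = 0.4362; mass H = 0.4362 × 1.008 = 0.4397 g
mol N = 0.873 / 14.01 = 0.06231
mass O = 7.548 − (6.552) = 0.9958 g → mol O = 0.06224
Divide by the smallest (0.06224 mol O): C 7.010, H 7.008, N 1.001, O 1.000
≈ 7:7:1:1 → C7H7NO

C7H7NO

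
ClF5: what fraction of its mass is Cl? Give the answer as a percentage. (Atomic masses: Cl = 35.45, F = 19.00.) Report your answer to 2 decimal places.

Molar mass = 1(35.45) + 5(19.00) = 130.450 g/mol
Mass of Cl per mole = 1 × 35.45 = 35.450 g
% Cl = 35.450 / 130.450 × 100 = 27.18%

27.18%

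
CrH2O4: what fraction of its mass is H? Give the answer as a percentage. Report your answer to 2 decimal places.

1.71%

Molar mass = 1(52.00) + 2(1.008) + 4(16.00) = 118.016 g/mol
Mass of H per mole = 2 × 1.008 = 2.016 g
% H = 2.016 / 118.016 × 100 = 1.71%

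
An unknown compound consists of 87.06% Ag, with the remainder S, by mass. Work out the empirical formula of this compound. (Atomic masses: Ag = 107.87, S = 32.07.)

Ag2S

Assume 100 g: 87.06 g Ag, 12.94 g S.
Ag: 87.06 g ÷ 107.87 g/mol = 0.8071 mol
S: 12.94 g ÷ 32.07 g/mol = 0.4035 mol
Ratios (÷ 0.4035): Ag 2.000, S 1.000
≈ 2:1 → Ag2S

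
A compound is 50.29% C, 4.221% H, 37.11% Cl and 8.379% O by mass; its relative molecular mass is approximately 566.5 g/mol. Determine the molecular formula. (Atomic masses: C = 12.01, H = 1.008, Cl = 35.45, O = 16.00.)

Assume 100 g: 50.29 g C, 4.221 g H, 37.11 g Cl, 8.379 g O.
C: 50.29 g ÷ 12.01 g/mol = 4.187 mol
H: 4.221 g ÷ 1.008 g/mol = 4.188 mol
Cl: 37.11 g ÷ 35.45 g/mol = 1.047 mol
O: 8.379 g ÷ 16.00 g/mol = 0.5237 mol
Divide by the smallest (0.5237 mol O): C 7.996, H 7.996, Cl 1.999, O 1.000
→ C8H8Cl2O
Empirical-formula mass = 191.04 g/mol
n = 566.5 / 191.04 = 2.97 ≈ 3
Molecular formula = (C8H8Cl2O)×3 = C24H24Cl6O3

C24H24Cl6O3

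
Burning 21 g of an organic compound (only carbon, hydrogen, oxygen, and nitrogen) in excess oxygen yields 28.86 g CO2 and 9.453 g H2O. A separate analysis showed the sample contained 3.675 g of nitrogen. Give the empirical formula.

mol C = 28.86 / 44.01 = 0.6558; mass C = 0.6558 × 12.01 = 7.876 g
mol H = 2 × (9.453 / 18.02) = 1.049; mass H = 1.049 × 1.008 = 1.058 g
mol N = 3.675 / 14.01 = 0.2623
mass O = 21 − (12.61) = 8.392 g → mol O = 0.5245
Ratios (÷ 0.2623): C 2.500, H 4.000, N 1.000, O 1.999
Scaling by 2: C 5.00, H 8.00, N 2.00, O 4.00 → C5H8N2O4

C5H8N2O4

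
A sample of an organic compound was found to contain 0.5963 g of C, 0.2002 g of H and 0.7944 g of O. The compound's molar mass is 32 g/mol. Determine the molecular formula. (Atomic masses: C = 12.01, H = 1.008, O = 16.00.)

CH4O

n(C) = 0.5963/12.01 = 0.04965, n(H) = 0.2002/1.008 = 0.1986, n(O) = 0.7944/16.00 = 0.04965
Smallest is O at 0.04965 mol; normalising gives C 1.000, H 4.000, O 1.000
≈ 1:4:1 → CH4O
Empirical-formula mass = 32.04 g/mol
n = 32 / 32.04 = 1.00 ≈ 1
Molecular formula = empirical formula = CH4O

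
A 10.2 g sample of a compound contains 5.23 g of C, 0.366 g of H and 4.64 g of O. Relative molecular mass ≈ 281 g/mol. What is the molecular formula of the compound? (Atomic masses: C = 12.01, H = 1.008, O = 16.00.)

Moles — C: 5.23 / 12.01 = 0.4355 mol; H: 0.366 / 1.008 = 0.3631 mol; O: 4.64 / 16.00 = 0.29 mol
Ratios (÷ 0.29): C 1.502, H 1.252, O 1.000
×4: C 6.01, H 5.01, O 4.00 → C6H5O4
Empirical-formula mass = 141.10 g/mol
n = 281 / 141.10 = 1.99 ≈ 2
Molecular formula = (C6H5O4)×2 = C12H10O8

C12H10O8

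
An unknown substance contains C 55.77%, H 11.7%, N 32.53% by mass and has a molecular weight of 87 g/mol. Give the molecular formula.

C4H10N2

Assume 100 g: 55.77 g C, 11.7 g H, 32.53 g N.
Moles — C: 55.77 / 12.01 = 4.644 mol; H: 11.7 / 1.008 = 11.61 mol; N: 32.53 / 14.01 = 2.322 mol
Divide by the smallest (2.322 mol N): C 2.000, H 4.999, N 1.000
→ C2H5N
Empirical-formula mass = 43.07 g/mol
n = 87 / 43.07 = 2.02 ≈ 2
Molecular formula = (C2H5N)×2 = C4H10N2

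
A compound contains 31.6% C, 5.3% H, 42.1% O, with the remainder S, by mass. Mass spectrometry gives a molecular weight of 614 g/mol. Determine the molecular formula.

C16H32O16S4

Assume 100 g: 31.6 g C, 5.3 g H, 42.1 g O, 21 g S.
C: 31.6 g ÷ 12.01 g/mol = 2.631 mol
H: 5.3 g ÷ 1.008 g/mol = 5.258 mol
O: 42.1 g ÷ 16.00 g/mol = 2.631 mol
S: 21 g ÷ 32.07 g/mol = 0.6548 mol
Ratios (÷ 0.6548): C 4.018, H 8.030, O 4.018, S 1.000
Ratio ≈ 4:8:4:1, so the empirical formula is C4H8O4S
Empirical-formula mass = 152.17 g/mol
n = 614 / 152.17 = 4.03 ≈ 4
Molecular formula = (C4H8O4S)×4 = C16H32O16S4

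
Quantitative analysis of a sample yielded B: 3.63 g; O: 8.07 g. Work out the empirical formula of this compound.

B2O3

Moles — B: 3.63 / 10.81 = 0.3358 mol; O: 8.07 / 16.00 = 0.5044 mol
Ratios (÷ 0.3358): B 1.000, O 1.502
Multiply by 2: B 2.00, O 3.00 → B2O3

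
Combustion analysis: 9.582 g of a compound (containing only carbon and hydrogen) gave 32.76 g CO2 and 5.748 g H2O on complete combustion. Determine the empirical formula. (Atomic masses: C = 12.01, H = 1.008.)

mol C = 32.76 / 44.01 = 0.7444; mass C = 0.7444 × 12.01 = 8.940 g
mol H = 2 × (5.748 / 18.02) = 0.6380; mass H = 0.6380 × 1.008 = 0.6431 g
Divide by the smallest (0.638 mol H): C 1.167, H 1.000
Scaling by 6: C 7.00, H 6.00 → C7H6

C7H6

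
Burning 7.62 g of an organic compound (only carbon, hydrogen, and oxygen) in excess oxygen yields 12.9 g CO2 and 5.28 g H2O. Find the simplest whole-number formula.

mol C = 12.9 / 44.01 = 0.2931; mass C = 0.2931 × 12.01 = 3.520 g
mol H = 2 × (5.28 / 18.02) = 0.5860; mass H = 0.5860 × 1.008 = 0.5907 g
mass O = 7.62 − (4.111) = 3.509 g → mol O = 0.2193
Ratios (÷ 0.2193): C 1.337, H 2.672, O 1.000
Multiply by 3: C 4.01, H 8.02, O 3.00 → C4H8O3

C4H8O3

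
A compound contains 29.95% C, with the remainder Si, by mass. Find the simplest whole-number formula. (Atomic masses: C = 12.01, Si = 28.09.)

CSi

Assume 100 g: 29.95 g C, 70.05 g Si.
n(C) = 29.95/12.01 = 2.494, n(Si) = 70.05/28.09 = 2.494
Divide by the smallest (2.494 mol C): C 1.000, Si 1.000
Ratio ≈ 1:1, so the empirical formula is CSi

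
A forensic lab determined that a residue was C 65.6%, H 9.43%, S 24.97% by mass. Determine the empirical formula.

C7H12S

Assume 100 g: 65.6 g C, 9.43 g H, 24.97 g S.
Moles — C: 65.6 / 12.01 = 5.462 mol; H: 9.43 / 1.008 = 9.355 mol; S: 24.97 / 32.07 = 0.7786 mol
Ratios (÷ 0.7786): C 7.015, H 12.015, S 1.000
Ratio ≈ 7:12:1, so the empirical formula is C7H12S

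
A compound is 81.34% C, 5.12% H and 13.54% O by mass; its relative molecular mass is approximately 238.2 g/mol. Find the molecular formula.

C16H12O2

Assume 100 g: 81.34 g C, 5.12 g H, 13.54 g O.
n(C) = 81.34/12.01 = 6.773, n(H) = 5.12/1.008 = 5.079, n(O) = 13.54/16.00 = 0.8462
Ratios (÷ 0.8462): C 8.003, H 6.002, O 1.000
≈ 8:6:1 → C8H6O
Empirical-formula mass = 118.13 g/mol
n = 238.2 / 118.13 = 2.02 ≈ 2
Molecular formula = (C8H6O)×2 = C16H12O2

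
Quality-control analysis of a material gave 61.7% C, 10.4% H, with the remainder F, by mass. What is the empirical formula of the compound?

Assume 100 g: 61.7 g C, 10.4 g H, 27.9 g F.
Moles — C: 61.7 / 12.01 = 5.137 mol; H: 10.4 / 1.008 = 10.32 mol; F: 27.9 / 19.00 = 1.468 mol
Smallest is F at 1.468 mol; normalising gives C 3.499, H 7.026, F 1.000
×2: C 7.00, H 14.05, F 2.00 → C7H14F2

C7H14F2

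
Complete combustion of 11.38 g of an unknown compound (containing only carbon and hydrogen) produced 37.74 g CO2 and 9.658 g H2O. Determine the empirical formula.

mol C = 37.74 / 44.01 = 0.8575; mass C = 0.8575 × 12.01 = 10.30 g
mol H = 2 × (9.658 / 18.02) = 1.072; mass H = 1.072 × 1.008 = 1.080 g
Divide by the smallest (0.8575 mol C): C 1.000, H 1.250
Multiply by 4: C 4.00, H 5.00 → C4H5

C4H5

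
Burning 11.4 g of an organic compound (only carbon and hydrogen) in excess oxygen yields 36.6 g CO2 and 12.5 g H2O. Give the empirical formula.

mol C = 36.6 / 44.01 = 0.8316; mass C = 0.8316 × 12.01 = 9.988 g
mol H = 2 × (12.5 / 18.02) = 1.387; mass H = 1.387 × 1.008 = 1.398 g
Divide by the smallest (0.8316 mol C): C 1.000, H 1.668
×3: C 3.00, H 5.00 → C3H5

C3H5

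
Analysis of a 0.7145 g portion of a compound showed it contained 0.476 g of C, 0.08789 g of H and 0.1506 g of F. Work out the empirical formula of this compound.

C5H11F

Moles — C: 0.476 / 12.01 = 0.03963 mol; H: 0.08789 / 1.008 = 0.08719 mol; F: 0.1506 / 19.00 = 0.007926 mol
Divide by the smallest (0.007926 mol F): C 5.000, H 11.000, F 1.000
→ C5H11F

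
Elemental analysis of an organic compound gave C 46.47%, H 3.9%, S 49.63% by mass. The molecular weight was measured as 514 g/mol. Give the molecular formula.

C20H20S8

Assume 100 g: 46.47 g C, 3.9 g H, 49.63 g S.
C: 46.47 g ÷ 12.01 g/mol = 3.869 mol
H: 3.9 g ÷ 1.008 g/mol = 3.869 mol
S: 49.63 g ÷ 32.07 g/mol = 1.548 mol
Smallest is S at 1.548 mol; normalising gives C 2.500, H 2.500, S 1.000
Scaling by 2: C 5.00, H 5.00, S 2.00 → C5H5S2
Empirical-formula mass = 129.23 g/mol
n = 514 / 129.23 = 3.98 ≈ 4
Molecular formula = (C5H5S2)×4 = C20H20S8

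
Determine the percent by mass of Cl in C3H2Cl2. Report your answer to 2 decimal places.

65.08%

Molar mass = 3(12.01) + 2(1.008) + 2(35.45) = 108.946 g/mol
Mass of Cl per mole = 2 × 35.45 = 70.900 g
% Cl = 70.900 / 108.946 × 100 = 65.08%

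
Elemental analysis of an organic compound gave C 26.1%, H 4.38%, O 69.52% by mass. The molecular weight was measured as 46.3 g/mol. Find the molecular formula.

Assume 100 g: 26.1 g C, 4.38 g H, 69.52 g O.
Moles — C: 26.1 / 12.01 = 2.173 mol; H: 4.38 / 1.008 = 4.345 mol; O: 69.52 / 16.00 = 4.345 mol
Ratios (÷ 2.173): C 1.000, H 1.999, O 1.999
≈ 1:2:2 → CH2O2
Empirical-formula mass = 46.03 g/mol
n = 46.3 / 46.03 = 1.01 ≈ 1
Molecular formula = empirical formula = CH2O2

CH2O2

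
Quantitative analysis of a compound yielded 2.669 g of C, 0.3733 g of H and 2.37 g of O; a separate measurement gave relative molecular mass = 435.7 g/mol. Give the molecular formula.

C18H30O12

Moles — C: 2.669 / 12.01 = 0.2222 mol; H: 0.3733 / 1.008 = 0.3703 mol; O: 2.37 / 16.00 = 0.1481 mol
Smallest is O at 0.1481 mol; normalising gives C 1.500, H 2.500, O 1.000
×2: C 3.00, H 5.00, O 2.00 → C3H5O2
Empirical-formula mass = 73.07 g/mol
n = 435.7 / 73.07 = 5.96 ≈ 6
Molecular formula = (C3H5O2)×6 = C18H30O12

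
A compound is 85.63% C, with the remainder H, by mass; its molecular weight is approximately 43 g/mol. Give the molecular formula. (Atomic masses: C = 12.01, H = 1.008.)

C3H6

Assume 100 g: 85.63 g C, 14.37 g H.
Moles — C: 85.63 / 12.01 = 7.13 mol; H: 14.37 / 1.008 = 14.26 mol
Ratios (÷ 7.13): C 1.000, H 1.999
≈ 1:2 → CH2
Empirical-formula mass = 14.03 g/mol
n = 43 / 14.03 = 3.07 ≈ 3
Molecular formula = (CH2)×3 = C3H6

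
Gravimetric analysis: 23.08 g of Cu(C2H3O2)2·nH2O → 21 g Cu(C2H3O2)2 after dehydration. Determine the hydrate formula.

Mass of water lost = 23.08 − 21 = 2.08 g → 2.08 / 18.02 = 0.1154 mol H2O
Molar mass of Cu(C2H3O2)2 = 181.64 g/mol → mol Cu(C2H3O2)2 = 21 / 181.64 = 0.1156
n = 0.1154 / 0.1156 = 1.00 ≈ 1 → Cu(C2H3O2)2·H2O

Cu(C2H3O2)2·H2O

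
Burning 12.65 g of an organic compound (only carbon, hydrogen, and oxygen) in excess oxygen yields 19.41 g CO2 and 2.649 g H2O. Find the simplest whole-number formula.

C3H2O3

mol C = 19.41 / 44.01 = 0.4410; mass C = 0.4410 × 12.01 = 5.297 g
mol H = 2 × (2.649 / 18.02) = 0.2940; mass H = 0.2940 × 1.008 = 0.2964 g
mass O = 12.65 − (5.593) = 7.057 g → mol O = 0.4410
Smallest is H at 0.294 mol; normalising gives C 1.500, H 1.000, O 1.500
Scaling by 2: C 3.00, H 2.00, O 3.00 → C3H2O3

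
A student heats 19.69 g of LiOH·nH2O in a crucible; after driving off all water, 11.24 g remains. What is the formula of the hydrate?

Mass of water lost = 19.69 − 11.24 = 8.45 g → 8.45 / 18.02 = 0.4689 mol H2O
Molar mass of LiOH = 23.95 g/mol → mol LiOH = 11.24 / 23.95 = 0.4694
n = 0.4689 / 0.4694 = 1.00 ≈ 1 → LiOH·H2O

LiOH·H2O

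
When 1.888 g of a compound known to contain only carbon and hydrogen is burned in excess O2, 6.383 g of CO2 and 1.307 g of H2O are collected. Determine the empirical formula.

mol C = 6.383 / 44.01 = 0.1450; mass C = 0.1450 × 12.01 = 1.742 g
mol H = 2 × (1.307 / 18.02) = 0.1451; mass H = 0.1451 × 1.008 = 0.1462 g
Smallest is C at 0.145 mol; normalising gives C 1.000, H 1.000
→ CH

CH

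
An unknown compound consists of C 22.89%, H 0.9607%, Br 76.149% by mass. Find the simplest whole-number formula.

Assume 100 g: 22.89 g C, 0.9607 g H, 76.149 g Br.
C: 22.89 g ÷ 12.01 g/mol = 1.906 mol
H: 0.9607 g ÷ 1.008 g/mol = 0.9531 mol
Br: 76.149 g ÷ 79.90 g/mol = 0.9531 mol
Ratios (÷ 0.9531): C 2.000, H 1.000, Br 1.000
Ratio ≈ 2:1:1, so the empirical formula is C2HBr

C2HBr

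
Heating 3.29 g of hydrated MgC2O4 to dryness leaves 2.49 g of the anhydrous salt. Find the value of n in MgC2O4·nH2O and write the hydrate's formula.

Mass of water lost = 3.29 − 2.49 = 0.8 g → 0.8 / 18.02 = 0.0444 mol H2O
Molar mass of MgC2O4 = 112.33 g/mol → mol MgC2O4 = 2.49 / 112.33 = 0.02217
n = 0.0444 / 0.02217 = 2.00 ≈ 2 → MgC2O4·2H2O

MgC2O4·2H2O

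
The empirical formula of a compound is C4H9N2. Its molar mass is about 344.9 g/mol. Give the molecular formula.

Empirical-formula mass = 85.13 g/mol
n = 344.9 / 85.13 = 4.05 ≈ 4
Molecular formula = (C4H9N2)4 = C16H36N8

C16H36N8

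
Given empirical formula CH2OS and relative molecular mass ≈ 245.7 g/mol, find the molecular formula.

Empirical-formula mass = 62.10 g/mol
n = 245.7 / 62.10 = 3.96 ≈ 4
Molecular formula = (CH2OS)4 = C4H8O4S4

C4H8O4S4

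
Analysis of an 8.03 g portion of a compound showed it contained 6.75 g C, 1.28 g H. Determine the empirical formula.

C4H9

C: 6.75 g ÷ 12.01 g/mol = 0.562 mol
H: 1.28 g ÷ 1.008 g/mol = 1.27 mol
Ratios (÷ 0.562): C 1.000, H 2.259
Multiply by 4: C 4.00, H 9.04 → C4H9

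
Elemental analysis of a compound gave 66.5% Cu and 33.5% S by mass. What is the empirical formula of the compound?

Assume 100 g: 66.5 g Cu, 33.5 g S.
n(Cu) = 66.5/63.55 = 1.046, n(S) = 33.5/32.07 = 1.045
Smallest is S at 1.045 mol; normalising gives Cu 1.002, S 1.000
≈ 1:1 → CuS

CuS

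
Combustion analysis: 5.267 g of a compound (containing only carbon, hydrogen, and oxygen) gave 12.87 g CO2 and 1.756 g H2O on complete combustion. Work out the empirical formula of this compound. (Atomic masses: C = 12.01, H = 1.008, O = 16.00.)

mol C = 12.87 / 44.01 = 0.2924; mass C = 0.2924 × 12.01 = 3.512 g
mol H = 2 × (1.756 / 18.02) = 0.1949; mass H = 0.1949 × 1.008 = 0.1965 g
mass O = 5.267 − (3.709) = 1.558 g → mol O = 0.09740
Smallest is O at 0.0974 mol; normalising gives C 3.002, H 2.001, O 1.000
→ C3H2O

C3H2O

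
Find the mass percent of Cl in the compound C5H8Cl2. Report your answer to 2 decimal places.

Molar mass = 5(12.01) + 8(1.008) + 2(35.45) = 139.014 g/mol
Mass of Cl per mole = 2 × 35.45 = 70.900 g
% Cl = 70.900 / 139.014 × 100 = 51.00%

51.00%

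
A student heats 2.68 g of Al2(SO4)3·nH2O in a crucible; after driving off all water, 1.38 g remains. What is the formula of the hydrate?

Al2(SO4)3·18H2O

Mass of water lost = 2.68 − 1.38 = 1.3 g → 1.3 / 18.02 = 0.07214 mol H2O
Molar mass of Al2(SO4)3 = 342.17 g/mol → mol Al2(SO4)3 = 1.38 / 342.17 = 0.004033
n = 0.07214 / 0.004033 = 17.89 ≈ 18 → Al2(SO4)3·18H2O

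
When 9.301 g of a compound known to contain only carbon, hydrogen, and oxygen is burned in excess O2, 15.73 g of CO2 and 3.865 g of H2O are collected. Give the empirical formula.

mol C = 15.73 / 44.01 = 0.3574; mass C = 0.3574 × 12.01 = 4.293 g
mol H = 2 × (3.865 / 18.02) = 0.4290; mass H = 0.4290 × 1.008 = 0.4324 g
mass O = 9.301 − (4.725) = 4.576 g → mol O = 0.2860
Smallest is O at 0.286 mol; normalising gives C 1.250, H 1.500, O 1.000
Scaling by 4: C 5.00, H 6.00, O 4.00 → C5H6O4

C5H6O4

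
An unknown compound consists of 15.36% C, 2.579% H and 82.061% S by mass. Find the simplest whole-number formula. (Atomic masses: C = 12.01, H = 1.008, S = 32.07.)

CH2S2

Assume 100 g: 15.36 g C, 2.579 g H, 82.061 g S.
Moles — C: 15.36 / 12.01 = 1.279 mol; H: 2.579 / 1.008 = 2.559 mol; S: 82.061 / 32.07 = 2.559 mol
Smallest is C at 1.279 mol; normalising gives C 1.000, H 2.001, S 2.001
Ratio ≈ 1:2:2, so the empirical formula is CH2S2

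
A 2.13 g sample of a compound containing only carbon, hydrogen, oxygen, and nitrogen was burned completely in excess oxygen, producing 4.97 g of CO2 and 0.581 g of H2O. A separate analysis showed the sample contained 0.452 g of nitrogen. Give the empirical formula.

C7H4N2O

mol C = 4.97 / 44.01 = 0.1129; mass C = 0.1129 × 12.01 = 1.356 g
mol H = 2 × (0.581 / 18.02) = 0.06448; mass H = 0.06448 × 1.008 = 0.06500 g
mol N = 0.452 / 14.01 = 0.03226
mass O = 2.13 − (1.873) = 0.2567 g → mol O = 0.01605
Ratios (÷ 0.01605): C 7.038, H 4.019, N 2.011, O 1.000
Ratio ≈ 7:4:2:1, so the empirical formula is C7H4N2O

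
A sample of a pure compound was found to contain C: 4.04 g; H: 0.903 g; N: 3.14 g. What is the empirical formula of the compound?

C: 4.04 g ÷ 12.01 g/mol = 0.3364 mol
H: 0.903 g ÷ 1.008 g/mol = 0.8958 mol
N: 3.14 g ÷ 14.01 g/mol = 0.2241 mol
Divide by the smallest (0.2241 mol N): C 1.501, H 3.997, N 1.000
Multiply by 2: C 3.00, H 7.99, N 2.00 → C3H8N2

C3H8N2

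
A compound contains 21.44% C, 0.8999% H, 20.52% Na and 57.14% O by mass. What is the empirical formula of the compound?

Assume 100 g: 21.44 g C, 0.8999 g H, 20.52 g Na, 57.14 g O.
Moles — C: 21.44 / 12.01 = 1.785 mol; H: 0.8999 / 1.008 = 0.8928 mol; Na: 20.52 / 22.99 = 0.8926 mol; O: 57.14 / 16.00 = 3.571 mol
Divide by the smallest (0.8926 mol Na): C 2.000, H 1.000, Na 1.000, O 4.001
≈ 2:1:1:4 → C2HNaO4

C2HNaO4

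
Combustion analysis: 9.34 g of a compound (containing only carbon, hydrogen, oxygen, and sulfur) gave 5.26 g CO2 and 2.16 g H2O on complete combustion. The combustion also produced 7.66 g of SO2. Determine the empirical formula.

mol C = 5.26 / 44.01 = 0.1195; mass C = 0.1195 × 12.01 = 1.435 g
mol H = 2 × (2.16 / 18.02) = 0.2397; mass H = 0.2397 × 1.008 = 0.2417 g
mol S = 7.66 / 64.07 = 0.1196; mass S = 3.834 g
mass O = 9.34 − (5.511) = 3.829 g → mol O = 0.2393
Ratios (÷ 0.1195): C 1.000, H 2.006, O 2.002, S 1.000
Ratio ≈ 1:2:2:1, so the empirical formula is CH2O2S

CH2O2S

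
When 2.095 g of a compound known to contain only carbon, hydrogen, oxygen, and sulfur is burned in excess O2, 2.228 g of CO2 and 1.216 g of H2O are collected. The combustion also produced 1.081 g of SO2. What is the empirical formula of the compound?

mol C = 2.228 / 44.01 = 0.05062; mass C = 0.05062 × 12.01 = 0.6080 g
mol H = 2 × (1.216 / 18.02) = 0.1350; mass H = 0.1350 × 1.008 = 0.1360 g
mol S = 1.081 / 64.07 = 0.01687; mass S = 0.5411 g
mass O = 2.095 − (1.285) = 0.8099 g → mol O = 0.05062
Smallest is S at 0.01687 mol; normalising gives C 3.000, H 7.999, O 3.000, S 1.000
≈ 3:8:3:1 → C3H8O3S

C3H8O3S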